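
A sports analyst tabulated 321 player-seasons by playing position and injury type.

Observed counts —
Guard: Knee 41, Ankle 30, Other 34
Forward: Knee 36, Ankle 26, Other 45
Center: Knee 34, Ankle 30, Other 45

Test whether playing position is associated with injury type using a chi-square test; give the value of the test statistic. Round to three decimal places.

2.974

Row totals: 105, 107, 109. Column totals: 111, 86, 124. Grand total N = 321.
Expected counts (row total × column total / N):
  Guard, Knee: 105×111/321 = 36.3084
  Guard, Ankle: 105×86/321 = 28.1308
  Guard, Other: 105×124/321 = 40.5607
  Forward, Knee: 107×111/321 = 37.0000
  Forward, Ankle: 107×86/321 = 28.6667
  Forward, Other: 107×124/321 = 41.3333
  Center, Knee: 109×111/321 = 37.6916
  Center, Ankle: 109×86/321 = 29.2025
  Center, Other: 109×124/321 = 42.1059
Contributions (O − E)²/E:
  (41 − 36.3084)²/36.3084 = 0.6062
  (30 − 28.1308)²/28.1308 = 0.1242
  (34 − 40.5607)²/40.5607 = 1.0612
  (36 − 37.0000)²/37.0000 = 0.0270
  (26 − 28.6667)²/28.6667 = 0.2481
  (45 − 41.3333)²/41.3333 = 0.3253
  (34 − 37.6916)²/37.6916 = 0.3616
  (30 − 29.2025)²/29.2025 = 0.0218
  (45 − 42.1059)²/42.1059 = 0.1989
χ² = 0.6062 + 0.1242 + 1.0612 + 0.0270 + 0.2481 + 0.3253 + 0.3616 + 0.0218 + 0.1989 = 2.974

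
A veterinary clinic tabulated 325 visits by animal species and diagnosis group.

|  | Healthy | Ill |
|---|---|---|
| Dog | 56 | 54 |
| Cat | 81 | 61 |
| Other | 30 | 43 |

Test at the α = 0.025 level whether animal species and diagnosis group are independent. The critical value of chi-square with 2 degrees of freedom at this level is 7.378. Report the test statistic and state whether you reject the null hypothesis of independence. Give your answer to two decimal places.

4.92; fail to reject H₀

Row totals: 110, 142, 73. Column totals: 167, 158. Grand total N = 325.
Expected counts (row total × column total / N):
  Dog, Healthy: 110×167/325 = 56.523
  Dog, Ill: 110×158/325 = 53.477
  Cat, Healthy: 142×167/325 = 72.966
  Cat, Ill: 142×158/325 = 69.034
  Other, Healthy: 73×167/325 = 37.511
  Other, Ill: 73×158/325 = 35.489
Contributions (O − E)²/E:
  (56 − 56.523)²/56.523 = 0.0048
  (54 − 53.477)²/53.477 = 0.0051
  (81 − 72.966)²/72.966 = 0.8846
  (61 − 69.034)²/69.034 = 0.9350
  (30 − 37.511)²/37.511 = 1.5040
  (43 − 35.489)²/35.489 = 1.5897
χ² = 0.0048 + 0.0051 + 0.8846 + 0.9350 + 1.5040 + 1.5897 = 4.92
df = (3−1)(2−1) = 2. Since 4.92 < 7.378, fail to reject the null hypothesis of independence at α = 0.025.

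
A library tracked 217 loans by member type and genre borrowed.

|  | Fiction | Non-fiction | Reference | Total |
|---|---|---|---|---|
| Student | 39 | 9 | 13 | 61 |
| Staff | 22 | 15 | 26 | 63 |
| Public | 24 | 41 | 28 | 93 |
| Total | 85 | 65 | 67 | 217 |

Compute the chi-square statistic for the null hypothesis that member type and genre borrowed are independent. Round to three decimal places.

Grand total N = 217.
Expected counts (row total × column total / N):
  Student, Fiction: 61×85/217 = 23.8940
  Student, Non-fiction: 61×65/217 = 18.2719
  Student, Reference: 61×67/217 = 18.8341
  Staff, Fiction: 63×85/217 = 24.6774
  Staff, Non-fiction: 63×65/217 = 18.8710
  Staff, Reference: 63×67/217 = 19.4516
  Public, Fiction: 93×85/217 = 36.4286
  Public, Non-fiction: 93×65/217 = 27.8571
  Public, Reference: 93×67/217 = 28.7143
Contributions (O − E)²/E:
  (39 − 23.8940)²/23.8940 = 9.5501
  (9 − 18.2719)²/18.2719 = 4.7049
  (13 − 18.8341)²/18.8341 = 1.8072
  (22 − 24.6774)²/24.6774 = 0.2905
  (15 − 18.8710)²/18.8710 = 0.7941
  (26 − 19.4516)²/19.4516 = 2.2045
  (24 − 36.4286)²/36.4286 = 4.2404
  (41 − 27.8571)²/27.8571 = 6.2008
  (28 − 28.7143)²/28.7143 = 0.0178
χ² = 9.5501 + 4.7049 + 1.8072 + 0.2905 + 0.7941 + 2.2045 + 4.2404 + 6.2008 + 0.0178 = 29.810

29.810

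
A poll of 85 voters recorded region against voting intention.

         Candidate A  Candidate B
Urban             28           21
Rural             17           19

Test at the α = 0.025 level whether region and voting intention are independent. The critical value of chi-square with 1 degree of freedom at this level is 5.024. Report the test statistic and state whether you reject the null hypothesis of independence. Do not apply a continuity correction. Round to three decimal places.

Row totals: 49, 36. Column totals: 45, 40. Grand total N = 85.
Expected counts (row total × column total / N):
  Urban, Candidate A: 49×45/85 = 25.9412
  Urban, Candidate B: 49×40/85 = 23.0588
  Rural, Candidate A: 36×45/85 = 19.0588
  Rural, Candidate B: 36×40/85 = 16.9412
Contributions (O − E)²/E:
  (28 − 25.9412)²/25.9412 = 0.1634
  (21 − 23.0588)²/23.0588 = 0.1838
  (17 − 19.0588)²/19.0588 = 0.2224
  (19 − 16.9412)²/16.9412 = 0.2502
χ² = 0.1634 + 0.1838 + 0.2224 + 0.2502 = 0.820
df = (2−1)(2−1) = 1. Since 0.820 < 5.024, fail to reject the null hypothesis of independence at α = 0.025.

0.820; fail to reject H₀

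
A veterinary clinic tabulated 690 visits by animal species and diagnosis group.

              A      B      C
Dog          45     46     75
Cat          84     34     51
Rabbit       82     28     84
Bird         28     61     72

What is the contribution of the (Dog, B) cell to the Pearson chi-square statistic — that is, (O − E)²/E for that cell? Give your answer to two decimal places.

0.70

Row total (Dog) = 166; column total (B) = 169; N = 690.
Expected count E = 166 × 169 / 690 = 40.6580.
Contribution = (O − E)²/E = (46 − 40.6580)² / 40.6580 = 0.70.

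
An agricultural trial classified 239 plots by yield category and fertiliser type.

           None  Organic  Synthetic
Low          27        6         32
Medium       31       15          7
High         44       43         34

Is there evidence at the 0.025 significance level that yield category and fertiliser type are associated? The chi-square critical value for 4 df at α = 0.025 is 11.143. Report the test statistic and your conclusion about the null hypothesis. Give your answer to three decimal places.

28.125; reject H₀

Row totals: 65, 53, 121. Column totals: 102, 64, 73. Grand total N = 239.
Expected counts (row total × column total / N):
  Low, None: 65×102/239 = 27.7406
  Low, Organic: 65×64/239 = 17.4059
  Low, Synthetic: 65×73/239 = 19.8536
  Medium, None: 53×102/239 = 22.6192
  Medium, Organic: 53×64/239 = 14.1925
  Medium, Synthetic: 53×73/239 = 16.1883
  High, None: 121×102/239 = 51.6402
  High, Organic: 121×64/239 = 32.4017
  High, Synthetic: 121×73/239 = 36.9582
Contributions (O − E)²/E:
  (27 − 27.7406)²/27.7406 = 0.0198
  (6 − 17.4059)²/17.4059 = 7.4742
  (32 − 19.8536)²/19.8536 = 7.4311
  (31 − 22.6192)²/22.6192 = 3.1052
  (15 − 14.1925)²/14.1925 = 0.0459
  (7 − 16.1883)²/16.1883 = 5.2152
  (44 − 51.6402)²/51.6402 = 1.1304
  (43 − 32.4017)²/32.4017 = 3.4666
  (34 − 36.9582)²/36.9582 = 0.2368
χ² = 0.0198 + 7.4742 + 7.4311 + 3.1052 + 0.0459 + 5.2152 + 1.1304 + 3.4666 + 0.2368 = 28.125
df = (3−1)(3−1) = 4. Since 28.125 > 11.143, reject the null hypothesis of independence at α = 0.025.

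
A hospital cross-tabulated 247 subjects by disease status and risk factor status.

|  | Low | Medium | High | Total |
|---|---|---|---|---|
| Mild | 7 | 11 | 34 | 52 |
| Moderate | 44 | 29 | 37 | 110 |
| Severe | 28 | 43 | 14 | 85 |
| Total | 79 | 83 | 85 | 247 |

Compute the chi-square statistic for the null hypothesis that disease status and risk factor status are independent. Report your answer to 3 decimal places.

41.689

Grand total N = 247.
Expected counts (row total × column total / N):
  Mild, Low: 52×79/247 = 16.6316
  Mild, Medium: 52×83/247 = 17.4737
  Mild, High: 52×85/247 = 17.8947
  Moderate, Low: 110×79/247 = 35.1822
  Moderate, Medium: 110×83/247 = 36.9636
  Moderate, High: 110×85/247 = 37.8543
  Severe, Low: 85×79/247 = 27.1862
  Severe, Medium: 85×83/247 = 28.5628
  Severe, High: 85×85/247 = 29.2510
Contributions (O − E)²/E:
  (7 − 16.6316)²/16.6316 = 5.5778
  (11 − 17.4737)²/17.4737 = 2.3984
  (34 − 17.8947)²/17.8947 = 14.4948
  (44 − 35.1822)²/35.1822 = 2.2100
  (29 − 36.9636)²/36.9636 = 1.7157
  (37 − 37.8543)²/37.8543 = 0.0193
  (28 − 27.1862)²/27.1862 = 0.0244
  (43 − 28.5628)²/28.5628 = 7.2973
  (14 − 29.2510)²/29.2510 = 7.9516
χ² = 5.5778 + 2.3984 + 14.4948 + 2.2100 + 1.7157 + 0.0193 + 0.0244 + 7.2973 + 7.9516 = 41.689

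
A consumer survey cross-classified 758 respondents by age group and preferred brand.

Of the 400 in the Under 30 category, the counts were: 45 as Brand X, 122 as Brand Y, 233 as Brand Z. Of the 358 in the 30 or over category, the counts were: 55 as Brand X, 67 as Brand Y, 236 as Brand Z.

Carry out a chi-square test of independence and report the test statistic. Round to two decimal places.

Row totals: 400, 358. Column totals: 100, 189, 469. Grand total N = 758.
Expected counts (row total × column total / N):
  Under 30, Brand X: 400×100/758 = 52.770
  Under 30, Brand Y: 400×189/758 = 99.736
  Under 30, Brand Z: 400×469/758 = 247.493
  30 or over, Brand X: 358×100/758 = 47.230
  30 or over, Brand Y: 358×189/758 = 89.264
  30 or over, Brand Z: 358×469/758 = 221.507
Contributions (O − E)²/E:
  (45 − 52.770)²/52.770 = 1.1441
  (122 − 99.736)²/99.736 = 4.9700
  (233 − 247.493)²/247.493 = 0.8487
  (55 − 47.230)²/47.230 = 1.2783
  (67 − 89.264)²/89.264 = 5.5530
  (236 − 221.507)²/221.507 = 0.9483
χ² = 1.1441 + 4.9700 + 0.8487 + 1.2783 + 5.5530 + 0.9483 = 14.74

14.74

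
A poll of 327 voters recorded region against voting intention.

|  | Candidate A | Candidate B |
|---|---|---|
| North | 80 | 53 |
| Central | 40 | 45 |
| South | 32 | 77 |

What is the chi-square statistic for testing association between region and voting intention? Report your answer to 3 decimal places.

22.849

Row totals: 133, 85, 109. Column totals: 152, 175. Grand total N = 327.
Expected counts (row total × column total / N):
  North, Candidate A: 133×152/327 = 61.8226
  North, Candidate B: 133×175/327 = 71.1774
  Central, Candidate A: 85×152/327 = 39.5107
  Central, Candidate B: 85×175/327 = 45.4893
  South, Candidate A: 109×152/327 = 50.6667
  South, Candidate B: 109×175/327 = 58.3333
Contributions (O − E)²/E:
  (80 − 61.8226)²/61.8226 = 5.3446
  (53 − 71.1774)²/71.1774 = 4.6422
  (40 − 39.5107)²/39.5107 = 0.0061
  (45 − 45.4893)²/45.4893 = 0.0053
  (32 − 50.6667)²/50.6667 = 6.8772
  (77 − 58.3333)²/58.3333 = 5.9734
χ² = 5.3446 + 4.6422 + 0.0061 + 0.0053 + 6.8772 + 5.9734 = 22.849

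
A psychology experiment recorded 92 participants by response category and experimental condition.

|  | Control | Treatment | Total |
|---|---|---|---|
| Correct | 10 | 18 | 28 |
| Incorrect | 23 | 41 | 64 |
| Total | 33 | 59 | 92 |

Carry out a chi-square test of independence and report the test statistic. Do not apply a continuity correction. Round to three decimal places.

0.000

Grand total N = 92.
Expected counts (row total × column total / N):
  Correct, Control: 28×33/92 = 10.0435
  Correct, Treatment: 28×59/92 = 17.9565
  Incorrect, Control: 64×33/92 = 22.9565
  Incorrect, Treatment: 64×59/92 = 41.0435
Contributions (O − E)²/E:
  (10 − 10.0435)²/10.0435 = 0.0002
  (18 − 17.9565)²/17.9565 = 0.0001
  (23 − 22.9565)²/22.9565 = 0.0001
  (41 − 41.0435)²/41.0435 = 0.0000
χ² = 0.0002 + 0.0001 + 0.0001 + 0.0000 = 0.000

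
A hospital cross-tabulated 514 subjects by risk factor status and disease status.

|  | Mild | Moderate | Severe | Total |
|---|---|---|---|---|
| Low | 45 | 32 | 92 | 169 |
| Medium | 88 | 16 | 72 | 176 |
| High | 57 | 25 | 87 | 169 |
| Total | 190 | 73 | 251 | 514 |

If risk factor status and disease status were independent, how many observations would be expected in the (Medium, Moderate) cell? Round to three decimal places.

24.996

Row total (Medium) = 176; column total (Moderate) = 73; grand total N = 514.
Expected count = (row total × column total) / N = 176 × 73 / 514 = 24.996.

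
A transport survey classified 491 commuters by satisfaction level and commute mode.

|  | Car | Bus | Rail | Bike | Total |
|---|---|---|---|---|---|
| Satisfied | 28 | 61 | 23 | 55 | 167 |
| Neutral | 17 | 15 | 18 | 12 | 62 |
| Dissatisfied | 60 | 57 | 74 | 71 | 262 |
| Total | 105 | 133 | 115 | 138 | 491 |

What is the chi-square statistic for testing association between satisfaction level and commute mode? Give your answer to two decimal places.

Grand total N = 491.
Expected counts (row total × column total / N):
  Satisfied, Car: 167×105/491 = 35.713
  Satisfied, Bus: 167×133/491 = 45.236
  Satisfied, Rail: 167×115/491 = 39.114
  Satisfied, Bike: 167×138/491 = 46.937
  Neutral, Car: 62×105/491 = 13.259
  Neutral, Bus: 62×133/491 = 16.794
  Neutral, Rail: 62×115/491 = 14.521
  Neutral, Bike: 62×138/491 = 17.426
  Dissatisfied, Car: 262×105/491 = 56.029
  Dissatisfied, Bus: 262×133/491 = 70.969
  Dissatisfied, Rail: 262×115/491 = 61.365
  Dissatisfied, Bike: 262×138/491 = 73.637
Contributions (O − E)²/E:
  (28 − 35.713)²/35.713 = 1.6658
  (61 − 45.236)²/45.236 = 5.4935
  (23 − 39.114)²/39.114 = 6.6386
  (55 − 46.937)²/46.937 = 1.3851
  (17 − 13.259)²/13.259 = 1.0555
  (15 − 16.794)²/16.794 = 0.1916
  (18 − 14.521)²/14.521 = 0.8335
  (12 − 17.426)²/17.426 = 1.6895
  (60 − 56.029)²/56.029 = 0.2814
  (57 − 70.969)²/70.969 = 2.7496
  (74 − 61.365)²/61.365 = 2.6015
  (71 − 73.637)²/73.637 = 0.0944
χ² = 1.6658 + 5.4935 + 6.6386 + 1.3851 + 1.0555 + 0.1916 + 0.8335 + 1.6895 + 0.2814 + 2.7496 + 2.6015 + 0.0944 = 24.68

24.68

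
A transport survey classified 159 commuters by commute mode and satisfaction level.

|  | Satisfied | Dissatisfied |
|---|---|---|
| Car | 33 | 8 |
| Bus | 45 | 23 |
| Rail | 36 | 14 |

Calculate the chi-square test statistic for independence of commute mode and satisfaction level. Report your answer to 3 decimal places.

2.585

Row totals: 41, 68, 50. Column totals: 114, 45. Grand total N = 159.
Expected counts (row total × column total / N):
  Car, Satisfied: 41×114/159 = 29.3962
  Car, Dissatisfied: 41×45/159 = 11.6038
  Bus, Satisfied: 68×114/159 = 48.7547
  Bus, Dissatisfied: 68×45/159 = 19.2453
  Rail, Satisfied: 50×114/159 = 35.8491
  Rail, Dissatisfied: 50×45/159 = 14.1509
Contributions (O − E)²/E:
  (33 − 29.3962)²/29.3962 = 0.4418
  (8 − 11.6038)²/11.6038 = 1.1192
  (45 − 48.7547)²/48.7547 = 0.2892
  (23 − 19.2453)²/19.2453 = 0.7325
  (36 − 35.8491)²/35.8491 = 0.0006
  (14 − 14.1509)²/14.1509 = 0.0016
χ² = 0.4418 + 1.1192 + 0.2892 + 0.7325 + 0.0006 + 0.0016 = 2.585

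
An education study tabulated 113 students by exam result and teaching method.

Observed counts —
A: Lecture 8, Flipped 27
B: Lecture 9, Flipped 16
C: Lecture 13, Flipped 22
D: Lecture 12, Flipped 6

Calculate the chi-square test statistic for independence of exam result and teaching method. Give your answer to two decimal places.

Row totals: 35, 25, 35, 18. Column totals: 42, 71. Grand total N = 113.
Expected counts (row total × column total / N):
  A, Lecture: 35×42/113 = 13.009
  A, Flipped: 35×71/113 = 21.991
  B, Lecture: 25×42/113 = 9.292
  B, Flipped: 25×71/113 = 15.708
  C, Lecture: 35×42/113 = 13.009
  C, Flipped: 35×71/113 = 21.991
  D, Lecture: 18×42/113 = 6.690
  D, Flipped: 18×71/113 = 11.310
Contributions (O − E)²/E:
  (8 − 13.009)²/13.009 = 1.9287
  (27 − 21.991)²/21.991 = 1.1409
  (9 − 9.292)²/9.292 = 0.0092
  (16 − 15.708)²/15.708 = 0.0054
  (13 − 13.009)²/13.009 = 0.0000
  (22 − 21.991)²/21.991 = 0.0000
  (12 − 6.690)²/6.690 = 4.2147
  (6 − 11.310)²/11.310 = 2.4930
χ² = 1.9287 + 1.1409 + 0.0092 + 0.0054 + 0.0000 + 0.0000 + 4.2147 + 2.4930 = 9.79

9.79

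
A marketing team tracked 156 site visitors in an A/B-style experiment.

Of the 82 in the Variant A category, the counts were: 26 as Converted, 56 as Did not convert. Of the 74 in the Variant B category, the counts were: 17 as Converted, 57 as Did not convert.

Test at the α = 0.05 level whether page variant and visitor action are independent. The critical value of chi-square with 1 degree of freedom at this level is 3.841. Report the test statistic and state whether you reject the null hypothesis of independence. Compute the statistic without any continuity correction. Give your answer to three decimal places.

1.486; fail to reject H₀

Row totals: 82, 74. Column totals: 43, 113. Grand total N = 156.
Expected counts (row total × column total / N):
  Variant A, Converted: 82×43/156 = 22.6026
  Variant A, Did not convert: 82×113/156 = 59.3974
  Variant B, Converted: 74×43/156 = 20.3974
  Variant B, Did not convert: 74×113/156 = 53.6026
Contributions (O − E)²/E:
  (26 − 22.6026)²/22.6026 = 0.5107
  (56 − 59.3974)²/59.3974 = 0.1943
  (17 − 20.3974)²/20.3974 = 0.5659
  (57 − 53.6026)²/53.6026 = 0.2153
χ² = 0.5107 + 0.1943 + 0.5659 + 0.2153 = 1.486
df = (2−1)(2−1) = 1. Since 1.486 < 3.841, fail to reject the null hypothesis of independence at α = 0.05.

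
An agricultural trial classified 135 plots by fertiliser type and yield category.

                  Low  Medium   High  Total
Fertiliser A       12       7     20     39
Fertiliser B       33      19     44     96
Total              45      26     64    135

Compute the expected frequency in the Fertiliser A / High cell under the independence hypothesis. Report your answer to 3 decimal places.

Row total (Fertiliser A) = 39; column total (High) = 64; grand total N = 135.
Expected count = (row total × column total) / N = 39 × 64 / 135 = 18.489.

18.489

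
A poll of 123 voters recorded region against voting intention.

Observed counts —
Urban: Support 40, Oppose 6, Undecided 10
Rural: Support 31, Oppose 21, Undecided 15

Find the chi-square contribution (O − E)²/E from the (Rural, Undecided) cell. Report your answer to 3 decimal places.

0.140

Row total (Rural) = 67; column total (Undecided) = 25; N = 123.
Expected count E = 67 × 25 / 123 = 13.6179.
Contribution = (O − E)²/E = (15 − 13.6179)² / 13.6179 = 0.140.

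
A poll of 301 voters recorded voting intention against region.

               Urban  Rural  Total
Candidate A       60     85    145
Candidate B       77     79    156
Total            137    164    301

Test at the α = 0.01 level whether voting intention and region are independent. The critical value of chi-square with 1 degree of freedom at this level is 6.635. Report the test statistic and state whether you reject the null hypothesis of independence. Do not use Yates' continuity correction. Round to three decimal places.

1.930; fail to reject H₀

Grand total N = 301.
Expected counts (row total × column total / N):
  Candidate A, Urban: 145×137/301 = 65.9967
  Candidate A, Rural: 145×164/301 = 79.0033
  Candidate B, Urban: 156×137/301 = 71.0033
  Candidate B, Rural: 156×164/301 = 84.9967
Contributions (O − E)²/E:
  (60 − 65.9967)²/65.9967 = 0.5449
  (85 − 79.0033)²/79.0033 = 0.4552
  (77 − 71.0033)²/71.0033 = 0.5065
  (79 − 84.9967)²/84.9967 = 0.4231
χ² = 0.5449 + 0.4552 + 0.5065 + 0.4231 = 1.930
df = (2−1)(2−1) = 1. Since 1.930 < 6.635, fail to reject the null hypothesis of independence at α = 0.01.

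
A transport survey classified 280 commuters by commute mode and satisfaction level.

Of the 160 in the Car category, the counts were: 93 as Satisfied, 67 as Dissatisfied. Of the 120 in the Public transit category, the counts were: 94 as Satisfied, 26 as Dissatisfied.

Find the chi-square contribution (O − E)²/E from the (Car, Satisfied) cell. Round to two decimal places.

Row total (Car) = 160; column total (Satisfied) = 187; N = 280.
Expected count E = 160 × 187 / 280 = 106.857.
Contribution = (O − E)²/E = (93 − 106.857)² / 106.857 = 1.80.

1.80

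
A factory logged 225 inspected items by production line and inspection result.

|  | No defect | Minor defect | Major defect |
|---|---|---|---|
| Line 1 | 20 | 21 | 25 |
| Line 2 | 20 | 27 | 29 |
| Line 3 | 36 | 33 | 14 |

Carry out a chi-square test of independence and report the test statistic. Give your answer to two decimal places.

Row totals: 66, 76, 83. Column totals: 76, 81, 68. Grand total N = 225.
Expected counts (row total × column total / N):
  Line 1, No defect: 66×76/225 = 22.293
  Line 1, Minor defect: 66×81/225 = 23.760
  Line 1, Major defect: 66×68/225 = 19.947
  Line 2, No defect: 76×76/225 = 25.671
  Line 2, Minor defect: 76×81/225 = 27.360
  Line 2, Major defect: 76×68/225 = 22.969
  Line 3, No defect: 83×76/225 = 28.036
  Line 3, Minor defect: 83×81/225 = 29.880
  Line 3, Major defect: 83×68/225 = 25.084
Contributions (O − E)²/E:
  (20 − 22.293)²/22.293 = 0.2359
  (21 − 23.760)²/23.760 = 0.3206
  (25 − 19.947)²/19.947 = 1.2800
  (20 − 25.671)²/25.671 = 1.2528
  (27 − 27.360)²/27.360 = 0.0047
  (29 − 22.969)²/22.969 = 1.5836
  (36 − 28.036)²/28.036 = 2.2623
  (33 − 29.880)²/29.880 = 0.3258
  (14 − 25.084)²/25.084 = 4.8977
χ² = 0.2359 + 0.3206 + 1.2800 + 1.2528 + 0.0047 + 1.5836 + 2.2623 + 0.3258 + 4.8977 = 12.16

12.16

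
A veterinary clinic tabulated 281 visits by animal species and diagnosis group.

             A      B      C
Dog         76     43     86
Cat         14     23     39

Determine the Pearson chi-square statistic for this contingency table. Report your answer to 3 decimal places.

Row totals: 205, 76. Column totals: 90, 66, 125. Grand total N = 281.
Expected counts (row total × column total / N):
  Dog, A: 205×90/281 = 65.6584
  Dog, B: 205×66/281 = 48.1495
  Dog, C: 205×125/281 = 91.1922
  Cat, A: 76×90/281 = 24.3416
  Cat, B: 76×66/281 = 17.8505
  Cat, C: 76×125/281 = 33.8078
Contributions (O − E)²/E:
  (76 − 65.6584)²/65.6584 = 1.6289
  (43 − 48.1495)²/48.1495 = 0.5507
  (86 − 91.1922)²/91.1922 = 0.2956
  (14 − 24.3416)²/24.3416 = 4.3937
  (23 − 17.8505)²/17.8505 = 1.4855
  (39 − 33.8078)²/33.8078 = 0.7974
χ² = 1.6289 + 0.5507 + 0.2956 + 4.3937 + 1.4855 + 0.7974 = 9.152

9.152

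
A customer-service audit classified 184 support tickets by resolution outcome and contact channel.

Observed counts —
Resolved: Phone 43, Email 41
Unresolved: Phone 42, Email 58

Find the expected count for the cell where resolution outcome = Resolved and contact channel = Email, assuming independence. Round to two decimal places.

Row total (Resolved) = 84; column total (Email) = 99; grand total N = 184.
Expected count = (row total × column total) / N = 84 × 99 / 184 = 45.20.

45.20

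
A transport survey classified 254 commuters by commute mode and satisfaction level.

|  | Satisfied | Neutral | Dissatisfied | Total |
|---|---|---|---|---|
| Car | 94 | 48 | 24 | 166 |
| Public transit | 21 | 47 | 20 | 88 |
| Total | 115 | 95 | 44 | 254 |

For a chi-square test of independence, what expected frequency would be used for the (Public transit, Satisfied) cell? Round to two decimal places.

Row total (Public transit) = 88; column total (Satisfied) = 115; grand total N = 254.
Expected count = (row total × column total) / N = 88 × 115 / 254 = 39.84.

39.84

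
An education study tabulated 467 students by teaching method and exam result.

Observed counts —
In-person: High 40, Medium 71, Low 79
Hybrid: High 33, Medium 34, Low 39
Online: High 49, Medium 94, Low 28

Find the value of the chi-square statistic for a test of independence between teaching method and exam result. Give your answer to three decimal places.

33.053

Row totals: 190, 106, 171. Column totals: 122, 199, 146. Grand total N = 467.
Expected counts (row total × column total / N):
  In-person, High: 190×122/467 = 49.6360
  In-person, Medium: 190×199/467 = 80.9636
  In-person, Low: 190×146/467 = 59.4004
  Hybrid, High: 106×122/467 = 27.6916
  Hybrid, Medium: 106×199/467 = 45.1692
  Hybrid, Low: 106×146/467 = 33.1392
  Online, High: 171×122/467 = 44.6724
  Online, Medium: 171×199/467 = 72.8672
  Online, Low: 171×146/467 = 53.4604
Contributions (O − E)²/E:
  (40 − 49.6360)²/49.6360 = 1.8707
  (71 − 80.9636)²/80.9636 = 1.2261
  (79 − 59.4004)²/59.4004 = 6.4670
  (33 − 27.6916)²/27.6916 = 1.0176
  (34 − 45.1692)²/45.1692 = 2.7619
  (39 − 33.1392)²/33.1392 = 1.0365
  (49 − 44.6724)²/44.6724 = 0.4192
  (94 − 72.8672)²/72.8672 = 6.1289
  (28 − 53.4604)²/53.4604 = 12.1255
χ² = 1.8707 + 1.2261 + 6.4670 + 1.0176 + 2.7619 + 1.0365 + 0.4192 + 6.1289 + 12.1255 = 33.053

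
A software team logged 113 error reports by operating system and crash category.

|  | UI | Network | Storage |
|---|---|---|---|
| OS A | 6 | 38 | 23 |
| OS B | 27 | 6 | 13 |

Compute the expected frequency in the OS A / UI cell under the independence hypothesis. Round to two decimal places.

19.57

Row total (OS A) = 67; column total (UI) = 33; grand total N = 113.
Expected count = (row total × column total) / N = 67 × 33 / 113 = 19.57.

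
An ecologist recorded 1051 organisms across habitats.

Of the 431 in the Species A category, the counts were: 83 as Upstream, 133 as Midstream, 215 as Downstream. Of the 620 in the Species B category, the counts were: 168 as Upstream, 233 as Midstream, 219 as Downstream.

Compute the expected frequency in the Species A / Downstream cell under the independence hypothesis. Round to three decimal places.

177.977

Row total (Species A) = 431; column total (Downstream) = 434; grand total N = 1051.
Expected count = (row total × column total) / N = 431 × 434 / 1051 = 177.977.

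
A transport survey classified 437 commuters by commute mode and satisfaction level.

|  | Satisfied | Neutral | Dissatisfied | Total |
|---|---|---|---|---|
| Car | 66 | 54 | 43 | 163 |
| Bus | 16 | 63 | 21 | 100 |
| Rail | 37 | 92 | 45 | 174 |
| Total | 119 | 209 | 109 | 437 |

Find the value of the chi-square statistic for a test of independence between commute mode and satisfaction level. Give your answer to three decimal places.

Grand total N = 437.
Expected counts (row total × column total / N):
  Car, Satisfied: 163×119/437 = 44.3867
  Car, Neutral: 163×209/437 = 77.9565
  Car, Dissatisfied: 163×109/437 = 40.6568
  Bus, Satisfied: 100×119/437 = 27.2311
  Bus, Neutral: 100×209/437 = 47.8261
  Bus, Dissatisfied: 100×109/437 = 24.9428
  Rail, Satisfied: 174×119/437 = 47.3822
  Rail, Neutral: 174×209/437 = 83.2174
  Rail, Dissatisfied: 174×109/437 = 43.4005
Contributions (O − E)²/E:
  (66 − 44.3867)²/44.3867 = 10.5242
  (54 − 77.9565)²/77.9565 = 7.3620
  (43 − 40.6568)²/40.6568 = 0.1350
  (16 − 27.2311)²/27.2311 = 4.6321
  (63 − 47.8261)²/47.8261 = 4.8143
  (21 − 24.9428)²/24.9428 = 0.6233
  (37 − 47.3822)²/47.3822 = 2.2749
  (92 − 83.2174)²/83.2174 = 0.9269
  (45 − 43.4005)²/43.4005 = 0.0589
χ² = 10.5242 + 7.3620 + 0.1350 + 4.6321 + 4.8143 + 0.6233 + 2.2749 + 0.9269 + 0.0589 = 31.352

31.352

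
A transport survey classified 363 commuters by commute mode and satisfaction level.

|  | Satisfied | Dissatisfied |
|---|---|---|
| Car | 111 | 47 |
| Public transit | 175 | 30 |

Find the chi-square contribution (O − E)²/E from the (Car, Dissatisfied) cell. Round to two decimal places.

Row total (Car) = 158; column total (Dissatisfied) = 77; N = 363.
Expected count E = 158 × 77 / 363 = 33.515.
Contribution = (O − E)²/E = (47 − 33.515)² / 33.515 = 5.43.

5.43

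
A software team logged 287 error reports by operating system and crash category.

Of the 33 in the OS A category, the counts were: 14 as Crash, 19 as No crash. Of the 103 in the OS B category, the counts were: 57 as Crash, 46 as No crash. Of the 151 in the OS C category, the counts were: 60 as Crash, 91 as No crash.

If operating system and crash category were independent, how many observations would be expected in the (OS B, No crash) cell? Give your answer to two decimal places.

55.99

Row total (OS B) = 103; column total (No crash) = 156; grand total N = 287.
Expected count = (row total × column total) / N = 103 × 156 / 287 = 55.99.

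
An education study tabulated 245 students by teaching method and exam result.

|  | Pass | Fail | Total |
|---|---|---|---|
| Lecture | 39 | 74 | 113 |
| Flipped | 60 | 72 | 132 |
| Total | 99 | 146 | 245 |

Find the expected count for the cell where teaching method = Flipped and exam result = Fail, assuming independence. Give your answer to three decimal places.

Row total (Flipped) = 132; column total (Fail) = 146; grand total N = 245.
Expected count = (row total × column total) / N = 132 × 146 / 245 = 78.661.

78.661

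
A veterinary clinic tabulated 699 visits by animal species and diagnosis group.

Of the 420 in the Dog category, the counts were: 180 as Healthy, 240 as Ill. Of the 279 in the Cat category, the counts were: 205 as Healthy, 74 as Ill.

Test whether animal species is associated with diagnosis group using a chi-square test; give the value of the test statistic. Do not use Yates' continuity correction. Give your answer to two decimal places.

63.52

Row totals: 420, 279. Column totals: 385, 314. Grand total N = 699.
Expected counts (row total × column total / N):
  Dog, Healthy: 420×385/699 = 231.3305
  Dog, Ill: 420×314/699 = 188.6695
  Cat, Healthy: 279×385/699 = 153.6695
  Cat, Ill: 279×314/699 = 125.3305
Contributions (O − E)²/E:
  (180 − 231.3305)²/231.3305 = 11.3899
  (240 − 188.6695)²/188.6695 = 13.9653
  (205 − 153.6695)²/153.6695 = 17.1460
  (74 − 125.3305)²/125.3305 = 21.0230
χ² = 11.3899 + 13.9653 + 17.1460 + 21.0230 = 63.52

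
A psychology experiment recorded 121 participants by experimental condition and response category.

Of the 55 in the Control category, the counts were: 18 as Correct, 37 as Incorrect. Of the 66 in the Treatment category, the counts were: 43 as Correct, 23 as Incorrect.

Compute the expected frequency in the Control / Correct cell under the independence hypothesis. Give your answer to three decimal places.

Row total (Control) = 55; column total (Correct) = 61; grand total N = 121.
Expected count = (row total × column total) / N = 55 × 61 / 121 = 27.727.

27.727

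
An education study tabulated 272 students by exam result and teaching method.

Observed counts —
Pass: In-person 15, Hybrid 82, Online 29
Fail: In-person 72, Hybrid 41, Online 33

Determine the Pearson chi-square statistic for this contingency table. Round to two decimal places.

50.07

Row totals: 126, 146. Column totals: 87, 123, 62. Grand total N = 272.
Expected counts (row total × column total / N):
  Pass, In-person: 126×87/272 = 40.301
  Pass, Hybrid: 126×123/272 = 56.978
  Pass, Online: 126×62/272 = 28.721
  Fail, In-person: 146×87/272 = 46.699
  Fail, Hybrid: 146×123/272 = 66.022
  Fail, Online: 146×62/272 = 33.279
Contributions (O − E)²/E:
  (15 − 40.301)²/40.301 = 15.8840
  (82 − 56.978)²/56.978 = 10.9885
  (29 − 28.721)²/28.721 = 0.0027
  (72 − 46.699)²/46.699 = 13.7078
  (41 − 66.022)²/66.022 = 9.4832
  (33 − 33.279)²/33.279 = 0.0023
χ² = 15.8840 + 10.9885 + 0.0027 + 13.7078 + 9.4832 + 0.0023 = 50.07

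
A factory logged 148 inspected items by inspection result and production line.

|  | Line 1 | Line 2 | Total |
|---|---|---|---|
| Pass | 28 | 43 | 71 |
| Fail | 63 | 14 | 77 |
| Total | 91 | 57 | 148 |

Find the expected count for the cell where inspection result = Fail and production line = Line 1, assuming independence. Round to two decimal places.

Row total (Fail) = 77; column total (Line 1) = 91; grand total N = 148.
Expected count = (row total × column total) / N = 77 × 91 / 148 = 47.34.

47.34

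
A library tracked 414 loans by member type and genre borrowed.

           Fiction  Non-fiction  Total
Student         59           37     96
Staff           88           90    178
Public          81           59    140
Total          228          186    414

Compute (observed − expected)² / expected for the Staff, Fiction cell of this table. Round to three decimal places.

Row total (Staff) = 178; column total (Fiction) = 228; N = 414.
Expected count E = 178 × 228 / 414 = 98.0290.
Contribution = (O − E)²/E = (88 − 98.0290)² / 98.0290 = 1.026.

1.026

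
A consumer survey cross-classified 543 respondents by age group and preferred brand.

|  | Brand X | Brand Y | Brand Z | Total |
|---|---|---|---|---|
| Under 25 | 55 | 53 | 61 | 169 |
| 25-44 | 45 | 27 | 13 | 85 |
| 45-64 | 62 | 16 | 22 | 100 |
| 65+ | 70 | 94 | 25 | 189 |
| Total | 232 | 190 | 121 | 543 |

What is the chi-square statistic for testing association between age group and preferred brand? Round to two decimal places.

62.53

Grand total N = 543.
Expected counts (row total × column total / N):
  Under 25, Brand X: 169×232/543 = 72.2063
  Under 25, Brand Y: 169×190/543 = 59.1344
  Under 25, Brand Z: 169×121/543 = 37.6593
  25-44, Brand X: 85×232/543 = 36.3168
  25-44, Brand Y: 85×190/543 = 29.7422
  25-44, Brand Z: 85×121/543 = 18.9411
  45-64, Brand X: 100×232/543 = 42.7256
  45-64, Brand Y: 100×190/543 = 34.9908
  45-64, Brand Z: 100×121/543 = 22.2836
  65+, Brand X: 189×232/543 = 80.7514
  65+, Brand Y: 189×190/543 = 66.1326
  65+, Brand Z: 189×121/543 = 42.1160
Contributions (O − E)²/E:
  (55 − 72.2063)²/72.2063 = 4.1002
  (53 − 59.1344)²/59.1344 = 0.6364
  (61 − 37.6593)²/37.6593 = 14.4662
  (45 − 36.3168)²/36.3168 = 2.0761
  (27 − 29.7422)²/29.7422 = 0.2528
  (13 − 18.9411)²/18.9411 = 1.8635
  (62 − 42.7256)²/42.7256 = 8.6951
  (16 − 34.9908)²/34.9908 = 10.3070
  (22 − 22.2836)²/22.2836 = 0.0036
  (70 − 80.7514)²/80.7514 = 1.4315
  (94 − 66.1326)²/66.1326 = 11.7430
  (25 − 42.1160)²/42.1160 = 6.9560
χ² = 4.1002 + 0.6364 + 14.4662 + 2.0761 + 0.2528 + 1.8635 + 8.6951 + 10.3070 + 0.0036 + 1.4315 + 11.7430 + 6.9560 = 62.53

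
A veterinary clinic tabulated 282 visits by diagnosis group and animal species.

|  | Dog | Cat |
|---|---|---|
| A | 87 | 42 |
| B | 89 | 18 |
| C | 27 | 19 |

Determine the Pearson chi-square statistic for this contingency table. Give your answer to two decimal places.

12.00

Row totals: 129, 107, 46. Column totals: 203, 79. Grand total N = 282.
Expected counts (row total × column total / N):
  A, Dog: 129×203/282 = 92.8617
  A, Cat: 129×79/282 = 36.1383
  B, Dog: 107×203/282 = 77.0248
  B, Cat: 107×79/282 = 29.9752
  C, Dog: 46×203/282 = 33.1135
  C, Cat: 46×79/282 = 12.8865
Contributions (O − E)²/E:
  (87 − 92.8617)²/92.8617 = 0.3700
  (42 − 36.1383)²/36.1383 = 0.9508
  (89 − 77.0248)²/77.0248 = 1.8618
  (18 − 29.9752)²/29.9752 = 4.7841
  (27 − 33.1135)²/33.1135 = 1.1287
  (19 − 12.8865)²/12.8865 = 2.9003
χ² = 0.3700 + 0.9508 + 1.8618 + 4.7841 + 1.1287 + 2.9003 = 12.00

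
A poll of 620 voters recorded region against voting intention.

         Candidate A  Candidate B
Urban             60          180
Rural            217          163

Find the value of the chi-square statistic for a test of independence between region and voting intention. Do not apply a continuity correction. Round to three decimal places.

Row totals: 240, 380. Column totals: 277, 343. Grand total N = 620.
Expected counts (row total × column total / N):
  Urban, Candidate A: 240×277/620 = 107.2258
  Urban, Candidate B: 240×343/620 = 132.7742
  Rural, Candidate A: 380×277/620 = 169.7742
  Rural, Candidate B: 380×343/620 = 210.2258
Contributions (O − E)²/E:
  (60 − 107.2258)²/107.2258 = 20.7998
  (180 − 132.7742)²/132.7742 = 16.7975
  (217 − 169.7742)²/169.7742 = 13.1367
  (163 − 210.2258)²/210.2258 = 10.6090
χ² = 20.7998 + 16.7975 + 13.1367 + 10.6090 = 61.343

61.343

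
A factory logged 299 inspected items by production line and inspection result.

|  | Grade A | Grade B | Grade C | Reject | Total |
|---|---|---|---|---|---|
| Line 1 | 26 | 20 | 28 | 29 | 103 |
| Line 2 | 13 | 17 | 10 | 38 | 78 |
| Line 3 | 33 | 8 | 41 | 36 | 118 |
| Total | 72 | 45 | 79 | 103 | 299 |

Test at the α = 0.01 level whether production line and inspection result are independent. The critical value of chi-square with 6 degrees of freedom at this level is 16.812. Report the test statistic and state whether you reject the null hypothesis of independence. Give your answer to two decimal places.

Grand total N = 299.
Expected counts (row total × column total / N):
  Line 1, Grade A: 103×72/299 = 24.803
  Line 1, Grade B: 103×45/299 = 15.502
  Line 1, Grade C: 103×79/299 = 27.214
  Line 1, Reject: 103×103/299 = 35.482
  Line 2, Grade A: 78×72/299 = 18.783
  Line 2, Grade B: 78×45/299 = 11.739
  Line 2, Grade C: 78×79/299 = 20.609
  Line 2, Reject: 78×103/299 = 26.870
  Line 3, Grade A: 118×72/299 = 28.415
  Line 3, Grade B: 118×45/299 = 17.759
  Line 3, Grade C: 118×79/299 = 31.177
  Line 3, Reject: 118×103/299 = 40.649
Contributions (O − E)²/E:
  (26 − 24.803)²/24.803 = 0.0578
  (20 − 15.502)²/15.502 = 1.3051
  (28 − 27.214)²/27.214 = 0.0227
  (29 − 35.482)²/35.482 = 1.1842
  (13 − 18.783)²/18.783 = 1.7805
  (17 − 11.739)²/11.739 = 2.3578
  (10 − 20.609)²/20.609 = 5.4612
  (38 − 26.870)²/26.870 = 4.6102
  (33 − 28.415)²/28.415 = 0.7398
  (8 − 17.759)²/17.759 = 5.3628
  (41 − 31.177)²/31.177 = 3.0950
  (36 − 40.649)²/40.649 = 0.5317
χ² = 0.0578 + 1.3051 + 0.0227 + 1.1842 + 1.7805 + 2.3578 + 5.4612 + 4.6102 + 0.7398 + 5.3628 + 3.0950 + 0.5317 = 26.51
df = (3−1)(4−1) = 6. Since 26.51 > 16.812, reject the null hypothesis of independence at α = 0.01.

26.51; reject H₀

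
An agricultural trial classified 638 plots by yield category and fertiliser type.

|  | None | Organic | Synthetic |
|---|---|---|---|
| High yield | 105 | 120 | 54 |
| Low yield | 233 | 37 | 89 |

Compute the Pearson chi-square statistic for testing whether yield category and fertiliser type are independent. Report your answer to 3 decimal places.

92.339

Row totals: 279, 359. Column totals: 338, 157, 143. Grand total N = 638.
Expected counts (row total × column total / N):
  High yield, None: 279×338/638 = 147.80878
  High yield, Organic: 279×157/638 = 68.65674
  High yield, Synthetic: 279×143/638 = 62.53448
  Low yield, None: 359×338/638 = 190.19122
  Low yield, Organic: 359×157/638 = 88.34326
  Low yield, Synthetic: 359×143/638 = 80.46552
Contributions (O − E)²/E:
  (105 − 147.80878)²/147.80878 = 12.3984
  (120 − 68.65674)²/68.65674 = 38.3958
  (54 − 62.53448)²/62.53448 = 1.1648
  (233 − 190.19122)²/190.19122 = 9.6355
  (37 − 88.34326)²/88.34326 = 29.8396
  (89 − 80.46552)²/80.46552 = 0.9052
χ² = 12.3984 + 38.3958 + 1.1648 + 9.6355 + 29.8396 + 0.9052 = 92.339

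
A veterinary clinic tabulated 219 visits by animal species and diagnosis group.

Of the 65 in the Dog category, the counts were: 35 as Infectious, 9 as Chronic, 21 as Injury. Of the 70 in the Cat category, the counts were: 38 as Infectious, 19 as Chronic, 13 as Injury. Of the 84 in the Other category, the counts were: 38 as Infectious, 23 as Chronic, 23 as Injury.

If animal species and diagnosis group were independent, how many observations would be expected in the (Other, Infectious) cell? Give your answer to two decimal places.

Row total (Other) = 84; column total (Infectious) = 111; grand total N = 219.
Expected count = (row total × column total) / N = 84 × 111 / 219 = 42.58.

42.58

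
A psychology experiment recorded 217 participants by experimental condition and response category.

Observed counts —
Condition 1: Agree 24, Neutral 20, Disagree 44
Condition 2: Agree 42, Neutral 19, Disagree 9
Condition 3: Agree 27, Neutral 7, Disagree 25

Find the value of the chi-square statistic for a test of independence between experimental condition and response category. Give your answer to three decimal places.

Row totals: 88, 70, 59. Column totals: 93, 46, 78. Grand total N = 217.
Expected counts (row total × column total / N):
  Condition 1, Agree: 88×93/217 = 37.7143
  Condition 1, Neutral: 88×46/217 = 18.6544
  Condition 1, Disagree: 88×78/217 = 31.6313
  Condition 2, Agree: 70×93/217 = 30.0000
  Condition 2, Neutral: 70×46/217 = 14.8387
  Condition 2, Disagree: 70×78/217 = 25.1613
  Condition 3, Agree: 59×93/217 = 25.2857
  Condition 3, Neutral: 59×46/217 = 12.5069
  Condition 3, Disagree: 59×78/217 = 21.2074
Contributions (O − E)²/E:
  (24 − 37.7143)²/37.7143 = 4.9870
  (20 − 18.6544)²/18.6544 = 0.0971
  (44 − 31.6313)²/31.6313 = 4.8365
  (42 − 30.0000)²/30.0000 = 4.8000
  (19 − 14.8387)²/14.8387 = 1.1670
  (9 − 25.1613)²/25.1613 = 10.3805
  (27 − 25.2857)²/25.2857 = 0.1162
  (7 − 12.5069)²/12.5069 = 2.4247
  (25 − 21.2074)²/21.2074 = 0.6782
χ² = 4.9870 + 0.0971 + 4.8365 + 4.8000 + 1.1670 + 10.3805 + 0.1162 + 2.4247 + 0.6782 = 29.487

29.487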